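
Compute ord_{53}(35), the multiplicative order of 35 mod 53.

By Lagrange's theorem, ord_53(35) divides φ(53) = 53 − 1 = 52 = 2^2 · 13.
Divisors of 52: 1, 2, 4, 13, 26, 52.
Compute 35^d (mod 53) for the divisors d until we hit 1:
35^1 ≡ 35 (mod 53)
35^2 ≡ 6 (mod 53)
35^4 ≡ 36 (mod 53)
35^13 ≡ 30 (mod 53)
35^26 ≡ 52 (mod 53)
35^52 ≡ 1 (mod 53) ✓
Therefore the multiplicative order of 35 modulo 53 is 52.

52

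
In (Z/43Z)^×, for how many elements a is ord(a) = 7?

φ(43) = 43 − 1 = 42 = 2 · 3 · 7.
(Z/43Z)^× is cyclic (|G| = 42); a cyclic group of order m has exactly φ(d) elements of each order d | m, and none otherwise.
7 | 42, and φ(7) = 7 − 1 = 6.

6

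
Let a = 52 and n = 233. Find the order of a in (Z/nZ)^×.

The order of 52 must divide φ(233) = 233 − 1 = 232 = 2^3 · 29.
Divisors of 232: 1, 2, 4, 8, 29, 58, 116, 232.
Evaluate successive powers at the divisors of 232:
52^1 ≡ 52 (mod 233)
52^2 ≡ 141 (mod 233)
52^4 ≡ 76 (mod 233)
52^8 ≡ 184 (mod 233)
52^29 ≡ 89 (mod 233)
52^58 ≡ 232 (mod 233)
52^116 ≡ 1 (mod 233) ✓
Therefore the multiplicative order of 52 modulo 233 is 116.

116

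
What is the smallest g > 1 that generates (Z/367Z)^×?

6

φ(367) = 367 − 1 = 366 = 2 · 3 · 61.
g is a primitive root iff g^(366/q) ≢ 1 (mod 367) for each prime q ∈ {2, 3, 61}.
g = 2: 2^183 ≡ 1 — hits 1, so not a primitive root.
g = 3: 3^183 ≡ 366; 3^122 ≡ 1 — hits 1, so not a primitive root.
g = 4: 4^183 ≡ 1 — hits 1, so not a primitive root.
g = 5: 5^183 ≡ 366; 5^122 ≡ 1 — hits 1, so not a primitive root.
g = 6: 6^183 ≡ 366; 6^122 ≡ 283; 6^6 ≡ 47 — none is 1, so 6 is a primitive root.
The smallest primitive root modulo 367 is 6.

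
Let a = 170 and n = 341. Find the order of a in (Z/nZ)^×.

The order of 170 must divide φ(341) = φ(11·31) = (11−1)·(31−1) = 10·30 = 300 = 2^2 · 3 · 5^2.
Divisors of 300: 1, 2, 3, 4, 5, 6, 10, 12, 15, 20, 25, 30, 50, 60, 75, 100, 150, 300.
Compute 170^d (mod 341) for the divisors d until we hit 1:
170^1 ≡ 170 (mod 341)
170^2 ≡ 256 (mod 341)
170^3 ≡ 213 (mod 341)
170^4 ≡ 64 (mod 341)
170^5 ≡ 309 (mod 341)
170^6 ≡ 16 (mod 341)
170^10 ≡ 1 (mod 341) ✓
Hence ord(170) = 10.

10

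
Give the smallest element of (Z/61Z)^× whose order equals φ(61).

φ(61) = 61 − 1 = 60 = 2^2 · 3 · 5.
Test candidates g = 2, 3, … against the prime factors q ∈ {2, 3, 5} of φ(61): g is a generator iff g^(60/q) ≢ 1 for every such q.
g = 2: 2^30 ≡ 60; 2^20 ≡ 47; 2^12 ≡ 9 — none is 1, so 2 is a primitive root.
Hence the least primitive root of 61 is 2.

2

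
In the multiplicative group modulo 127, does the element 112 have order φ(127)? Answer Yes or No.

φ(127) = 127 − 1 = 126 = 2 · 3^2 · 7.
112 is a primitive root mod 127 iff 112^(φ(127)/q) ≢ 1 for every prime q | φ(127), i.e. q ∈ {2, 3, 7}.
112^63 ≡ 126 (mod 127)  [q = 2: ≢ 1 ✓]
112^42 ≡ 107 (mod 127)  [q = 3: ≢ 1 ✓]
112^18 ≡ 2 (mod 127)  [q = 7: ≢ 1 ✓]
None equal 1, so ord_127(112) = 126: 112 is a primitive root.

Yes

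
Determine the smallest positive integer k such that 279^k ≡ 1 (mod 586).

The order of 279 must divide φ(586) = φ(2)·φ(293) = 1·292 = 292 = 2^2 · 73.
Divisors of 292: 1, 2, 4, 73, 146, 292.
Test each divisor d:
279^1 ≡ 279
279^2 ≡ 489
279^4 ≡ 33
279^73 ≡ 1
The smallest such exponent is 73, so the order of 279 is 73.

73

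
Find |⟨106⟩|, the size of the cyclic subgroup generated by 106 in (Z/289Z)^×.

68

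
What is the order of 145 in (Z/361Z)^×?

By Lagrange's theorem, ord_361(145) divides φ(361) = φ(19^2) = 19·(19−1) = 342 = 2 · 3^2 · 19.
Divisors of 342: 1, 2, 3, 6, 9, 18, 19, 38, 57, 114, 171, 342.
Test each divisor d:
145^1 ≡ 145
145^2 ≡ 87
145^3 ≡ 341
145^6 ≡ 39
145^9 ≡ 303
145^18 ≡ 115
145^19 ≡ 69
145^38 ≡ 68
145^57 ≡ 360
145^114 ≡ 1
Hence ord(145) = 114.

114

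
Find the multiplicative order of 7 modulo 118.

Since 7 ∈ (Z/118Z)^×, its order divides φ(118) = φ(2)·φ(59) = 1·58 = 58 = 2 · 29.
Divisors of 58: 1, 2, 29, 58.
Compute 7^d (mod 118) for the divisors d until we hit 1:
7^1 ≡ 7 (mod 118)
7^2 ≡ 49 (mod 118)
7^29 ≡ 1 (mod 118) ✓
Hence ord(7) = 29.

29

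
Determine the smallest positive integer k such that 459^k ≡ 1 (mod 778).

388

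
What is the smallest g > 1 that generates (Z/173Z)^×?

φ(173) = 173 − 1 = 172 = 2^2 · 43.
Test candidates g = 2, 3, … against the prime factors q ∈ {2, 43} of φ(173): g is a generator iff g^(172/q) ≢ 1 for every such q.
g = 2: 2^86 ≡ 172; 2^4 ≡ 16 — none is 1, so 2 is a primitive root.
The smallest primitive root modulo 173 is 2.

2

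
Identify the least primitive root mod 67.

2

φ(67) = 67 − 1 = 66 = 2 · 3 · 11.
Test candidates g = 2, 3, … against the prime factors q ∈ {2, 3, 11} of φ(67): g is a generator iff g^(66/q) ≢ 1 for every such q.
g = 2: 2^33 ≡ 66; 2^22 ≡ 37; 2^6 ≡ 64 — none is 1, so 2 is a primitive root.
Hence the least primitive root of 67 is 2.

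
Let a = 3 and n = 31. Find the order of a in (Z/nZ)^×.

By Lagrange's theorem, ord_31(3) divides φ(31) = 31 − 1 = 30 = 2 · 3 · 5.
Divisors of 30: 1, 2, 3, 5, 6, 10, 15, 30.
Test each divisor d:
3^1 ≡ 3
3^2 ≡ 9
3^3 ≡ 27
3^5 ≡ 26
3^6 ≡ 16
3^10 ≡ 25
3^15 ≡ 30
3^30 ≡ 1
So ord_31(3) = 30.

30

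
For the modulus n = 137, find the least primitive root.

3

φ(137) = 137 − 1 = 136 = 2^3 · 17.
g is a primitive root iff g^(136/q) ≢ 1 (mod 137) for each prime q ∈ {2, 17}.
g = 2: 2^68 ≡ 1 — hits 1, so not a primitive root.
g = 3: 3^68 ≡ 136; 3^8 ≡ 122 — none is 1, so 3 is a primitive root.
Hence the least primitive root of 137 is 3.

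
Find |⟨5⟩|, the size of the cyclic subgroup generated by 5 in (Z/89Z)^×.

Since 5 ∈ (Z/89Z)^×, its order divides φ(89) = 89 − 1 = 88 = 2^3 · 11.
Divisors of 88: 1, 2, 4, 8, 11, 22, 44, 88.
Check 5^d mod 89 for each divisor in increasing order:
5^1 ≡ 5
5^2 ≡ 25
5^4 ≡ 2
5^8 ≡ 4
5^11 ≡ 55
5^22 ≡ 88
5^44 ≡ 1
The smallest such exponent is 44, so the order of 5 is 44.

44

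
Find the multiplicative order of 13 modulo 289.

Since 13 ∈ (Z/289Z)^×, its order divides φ(289) = φ(17^2) = 17·(17−1) = 272 = 2^4 · 17.
Divisors of 272: 1, 2, 4, 8, 16, 17, 34, 68, 136, 272.
Compute 13^d (mod 289) for the divisors d until we hit 1:
13^1 ≡ 13 (mod 289)
13^2 ≡ 169 (mod 289)
13^4 ≡ 239 (mod 289)
13^8 ≡ 188 (mod 289)
13^16 ≡ 86 (mod 289)
13^17 ≡ 251 (mod 289)
13^34 ≡ 288 (mod 289)
13^68 ≡ 1 (mod 289) ✓
Hence ord(13) = 68.

68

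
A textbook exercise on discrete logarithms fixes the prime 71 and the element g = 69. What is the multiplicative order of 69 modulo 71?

The order of 69 must divide φ(71) = 71 − 1 = 70 = 2 · 5 · 7.
Divisors of 70: 1, 2, 5, 7, 10, 14, 35, 70.
Compute 69^d (mod 71) for the divisors d until we hit 1:
69^1 ≡ 69 (mod 71)
69^2 ≡ 4 (mod 71)
69^5 ≡ 39 (mod 71)
69^7 ≡ 14 (mod 71)
69^10 ≡ 30 (mod 71)
69^14 ≡ 54 (mod 71)
69^35 ≡ 70 (mod 71)
69^70 ≡ 1 (mod 71) ✓
Hence ord(69) = 70.

70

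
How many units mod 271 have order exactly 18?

6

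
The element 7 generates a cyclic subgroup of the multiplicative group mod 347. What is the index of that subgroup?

The order of 7 must divide φ(347) = 347 − 1 = 346 = 2 · 173.
Divisors of 346: 1, 2, 173, 346.
Compute 7^d (mod 347) for the divisors d until we hit 1:
7^1 ≡ 7 (mod 347)
7^2 ≡ 49 (mod 347)
7^173 ≡ 346 (mod 347)
7^346 ≡ 1 (mod 347) ✓
The order of 7 is 346, so the subgroup it generates has 346 elements.
The index is φ(347) / ord(7) = 346 / 346 = 1.

1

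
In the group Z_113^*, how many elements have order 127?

φ(113) = 113 − 1 = 112 = 2^4 · 7.
(Z/113Z)^× is cyclic (|G| = 112); a cyclic group of order m has exactly φ(d) elements of each order d | m, and none otherwise.
Here 112 is not a multiple of 127, so there are no elements of order 127.

0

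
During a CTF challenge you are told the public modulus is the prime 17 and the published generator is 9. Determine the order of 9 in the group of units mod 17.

By Lagrange's theorem, ord_17(9) divides φ(17) = 17 − 1 = 16 = 2^4.
Divisors of 16: 1, 2, 4, 8, 16.
Check 9^d mod 17 for each divisor in increasing order:
9^1 ≡ 9 (mod 17)
9^2 ≡ 13 (mod 17)
9^4 ≡ 16 (mod 17)
9^8 ≡ 1 (mod 17) ✓
Hence ord(9) = 8.

8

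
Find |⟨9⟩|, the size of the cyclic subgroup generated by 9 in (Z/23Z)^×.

11

The order of 9 must divide φ(23) = 23 − 1 = 22 = 2 · 11.
Divisors of 22: 1, 2, 11, 22.
Test each divisor d:
9^1 ≡ 9
9^2 ≡ 12
9^11 ≡ 1
The smallest such exponent is 11, so the order of 9 is 11.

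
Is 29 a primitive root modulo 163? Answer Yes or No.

Yes

φ(163) = 163 − 1 = 162 = 2 · 3^4.
29 is a primitive root mod 163 iff 29^(φ(163)/q) ≢ 1 for every prime q | φ(163), i.e. q ∈ {2, 3}.
29^81 ≡ 162 (mod 163)  [q = 2: ≢ 1 ✓]
29^54 ≡ 58 (mod 163)  [q = 3: ≢ 1 ✓]
Every test exponent gives a nontrivial residue, hence 29 generates the full group.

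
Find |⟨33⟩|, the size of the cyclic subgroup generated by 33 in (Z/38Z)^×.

ord(33) | φ(38) = φ(2)·φ(19) = 1·18 = 18 = 2 · 3^2.
Divisors of 18: 1, 2, 3, 6, 9, 18.
Test each divisor d:
33^1 ≡ 33
33^2 ≡ 25
33^3 ≡ 27
33^6 ≡ 7
33^9 ≡ 37
33^18 ≡ 1
Therefore the multiplicative order of 33 modulo 38 is 18.

18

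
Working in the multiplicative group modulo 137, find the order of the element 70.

The order of 70 must divide φ(137) = 137 − 1 = 136 = 2^3 · 17.
Divisors of 136: 1, 2, 4, 8, 17, 34, 68, 136.
Evaluate successive powers at the divisors of 136:
70^1 ≡ 70 (mod 137)
70^2 ≡ 105 (mod 137)
70^4 ≡ 65 (mod 137)
70^8 ≡ 115 (mod 137)
70^17 ≡ 41 (mod 137)
70^34 ≡ 37 (mod 137)
70^68 ≡ 136 (mod 137)
70^136 ≡ 1 (mod 137) ✓
Therefore the multiplicative order of 70 modulo 137 is 136.

136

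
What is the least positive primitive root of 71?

φ(71) = 71 − 1 = 70 = 2 · 5 · 7.
Test candidates g = 2, 3, … against the prime factors q ∈ {2, 5, 7} of φ(71): g is a generator iff g^(70/q) ≢ 1 for every such q.
g = 2: 2^35 ≡ 1 — hits 1, so not a primitive root.
g = 3: 3^35 ≡ 1 — hits 1, so not a primitive root.
g = 4: 4^35 ≡ 1 — hits 1, so not a primitive root.
g = 5: 5^35 ≡ 1 — hits 1, so not a primitive root.
g = 6: 6^35 ≡ 1 — hits 1, so not a primitive root.
g = 7: 7^35 ≡ 70; 7^14 ≡ 54; 7^10 ≡ 45 — none is 1, so 7 is a primitive root.
Hence the least primitive root of 71 is 7.

7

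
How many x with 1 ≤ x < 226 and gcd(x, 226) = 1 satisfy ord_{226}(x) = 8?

4

φ(226) = φ(2)·φ(113) = 1·112 = 112 = 2^4 · 7.
(Z/226Z)^× is cyclic (|G| = 112); a cyclic group of order m has exactly φ(d) elements of each order d | m, and none otherwise.
8 = 2^3 divides 112, and φ(8) = 4.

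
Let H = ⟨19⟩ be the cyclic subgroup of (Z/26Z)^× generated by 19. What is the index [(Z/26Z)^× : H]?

1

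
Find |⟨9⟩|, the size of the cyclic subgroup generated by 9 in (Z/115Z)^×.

Since 9 ∈ (Z/115Z)^×, its order divides φ(115) = φ(5·23) = (5−1)·(23−1) = 4·22 = 88 = 2^3 · 11.
Divisors of 88: 1, 2, 4, 8, 11, 22, 44, 88.
Test each divisor d:
9^1 ≡ 9 (mod 115)
9^2 ≡ 81 (mod 115)
9^4 ≡ 6 (mod 115)
9^8 ≡ 36 (mod 115)
9^11 ≡ 24 (mod 115)
9^22 ≡ 1 (mod 115) ✓
Therefore the multiplicative order of 9 modulo 115 is 22.

22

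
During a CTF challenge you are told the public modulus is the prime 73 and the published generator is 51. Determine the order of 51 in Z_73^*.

The order of 51 must divide φ(73) = 73 − 1 = 72 = 2^3 · 3^2.
Divisors of 72: 1, 2, 3, 4, 6, 8, 9, 12, 18, 24, 36, 72.
Test each divisor d:
51^1 ≡ 51 (mod 73)
51^2 ≡ 46 (mod 73)
51^3 ≡ 10 (mod 73)
51^4 ≡ 72 (mod 73)
51^6 ≡ 27 (mod 73)
51^8 ≡ 1 (mod 73) ✓
The smallest such exponent is 8, so the order of 51 is 8.

8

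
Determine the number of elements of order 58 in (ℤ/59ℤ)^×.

28

φ(59) = 59 − 1 = 58 = 2 · 29.
(Z/59Z)^× is cyclic (|G| = 58); a cyclic group of order m has exactly φ(d) elements of each order d | m, and none otherwise.
58 = 2 · 29 divides 58, and φ(58) = 28.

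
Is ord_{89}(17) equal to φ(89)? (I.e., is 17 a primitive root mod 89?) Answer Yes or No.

No

φ(89) = 89 − 1 = 88 = 2^3 · 11.
It suffices to check that the order of 17 is not a proper divisor of 88: compute 17^(88/q) for q ∈ {2, 11}.
17^44 ≡ 1 (mod 89)  [q = 2: ≡ 1 ✗]
17^8 ≡ 8 (mod 89)  [q = 11: ≢ 1 ✓]
Since 17^44 ≡ 1, the order of 17 divides 44 < 88, so 17 is not a primitive root.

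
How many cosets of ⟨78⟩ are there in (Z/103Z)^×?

The order of 78 must divide φ(103) = 103 − 1 = 102 = 2 · 3 · 17.
Divisors of 102: 1, 2, 3, 6, 17, 34, 51, 102.
Check 78^d mod 103 for each divisor in increasing order:
78^1 ≡ 78
78^2 ≡ 7
78^3 ≡ 31
78^6 ≡ 34
78^17 ≡ 47
78^34 ≡ 46
78^51 ≡ 102
78^102 ≡ 1
The order of 78 is 102, so the subgroup it generates has 102 elements.
Index = |(Z/103Z)^×| / |⟨78⟩| = 102 / 102 = 1.

1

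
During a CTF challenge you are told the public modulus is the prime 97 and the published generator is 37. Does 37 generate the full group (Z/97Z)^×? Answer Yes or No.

Yes

φ(97) = 97 − 1 = 96 = 2^5 · 3.
37 is a primitive root mod 97 iff 37^(φ(97)/q) ≢ 1 for every prime q | φ(97), i.e. q ∈ {2, 3}.
37^48 ≡ 96 (mod 97)  [q = 2: ≢ 1 ✓]
37^32 ≡ 35 (mod 97)  [q = 3: ≢ 1 ✓]
Every test exponent gives a nontrivial residue, hence 37 generates the full group.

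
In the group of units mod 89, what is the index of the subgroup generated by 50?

4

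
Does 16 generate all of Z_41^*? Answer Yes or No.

No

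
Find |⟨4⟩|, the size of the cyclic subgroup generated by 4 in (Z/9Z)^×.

3

ord(4) | φ(9) = φ(3^2) = 3·(3−1) = 6 = 2 · 3.
Divisors of 6: 1, 2, 3, 6.
Check 4^d mod 9 for each divisor in increasing order:
4^1 ≡ 4 (mod 9)
4^2 ≡ 7 (mod 9)
4^3 ≡ 1 (mod 9) ✓
So ord_9(4) = 3.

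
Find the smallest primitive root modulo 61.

φ(61) = 61 − 1 = 60 = 2^2 · 3 · 5.
Test candidates g = 2, 3, … against the prime factors q ∈ {2, 3, 5} of φ(61): g is a generator iff g^(60/q) ≢ 1 for every such q.
g = 2: 2^30 ≡ 60; 2^20 ≡ 47; 2^12 ≡ 9 — none is 1, so 2 is a primitive root.
The smallest primitive root modulo 61 is 2.

2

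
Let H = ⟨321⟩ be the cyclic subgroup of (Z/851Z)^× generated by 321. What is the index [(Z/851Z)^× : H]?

By Lagrange's theorem, ord_851(321) divides φ(851) = φ(23·37) = (23−1)·(37−1) = 22·36 = 792 = 2^3 · 3^2 · 11.
Divisors of 792: 1, 2, 3, 4, 6, 8, 9, 11, 12, 18, 22, 24, 33, 36, 44, 66, 72, 88, 99, 132, 198, 264, 396, 792.
Test each divisor d:
321^1 ≡ 321
321^2 ≡ 70
321^3 ≡ 344
321^4 ≡ 645
321^6 ≡ 47
321^8 ≡ 737
321^9 ≡ 850
321^11 ≡ 781
321^12 ≡ 507
321^18 ≡ 1
So ord_851(321) = 18, hence |⟨321⟩| = 18.
[(Z/851Z)^× : ⟨321⟩] = 792/18 = 44.

44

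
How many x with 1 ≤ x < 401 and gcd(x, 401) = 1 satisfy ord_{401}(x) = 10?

4

φ(401) = 401 − 1 = 400 = 2^4 · 5^2.
(Z/401Z)^× is cyclic (|G| = 400); a cyclic group of order m has exactly φ(d) elements of each order d | m, and none otherwise.
10 = 2 · 5 divides 400, and φ(10) = 4.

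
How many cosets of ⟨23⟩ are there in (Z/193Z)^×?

The order of 23 must divide φ(193) = 193 − 1 = 192 = 2^6 · 3.
Divisors of 192: 1, 2, 3, 4, 6, 8, 12, 16, 24, 32, 48, 64, 96, 192.
Compute 23^d (mod 193) for the divisors d until we hit 1:
23^1 ≡ 23 (mod 193)
23^2 ≡ 143 (mod 193)
23^3 ≡ 8 (mod 193)
23^4 ≡ 184 (mod 193)
23^6 ≡ 64 (mod 193)
23^8 ≡ 81 (mod 193)
23^12 ≡ 43 (mod 193)
23^16 ≡ 192 (mod 193)
23^24 ≡ 112 (mod 193)
23^32 ≡ 1 (mod 193) ✓
So ord_193(23) = 32, hence |⟨23⟩| = 32.
The index is φ(193) / ord(23) = 192 / 32 = 6.

6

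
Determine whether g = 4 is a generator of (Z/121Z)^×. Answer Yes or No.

No

φ(121) = φ(11^2) = 11·(11−1) = 110 = 2 · 5 · 11.
It suffices to check that the order of 4 is not a proper divisor of 110: compute 4^(110/q) for q ∈ {2, 5, 11}.
4^55 ≡ 1 (mod 121)  [q = 2: ≡ 1 ✗]
4^22 ≡ 27 (mod 121)  [q = 5: ≢ 1 ✓]
4^10 ≡ 111 (mod 121)  [q = 11: ≢ 1 ✓]
The check at q = 2 fails, so 4 generates a proper subgroup.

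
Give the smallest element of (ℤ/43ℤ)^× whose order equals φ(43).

3

φ(43) = 43 − 1 = 42 = 2 · 3 · 7.
g is a primitive root iff g^(42/q) ≢ 1 (mod 43) for each prime q ∈ {2, 3, 7}.
g = 2: 2^21 ≡ 42; 2^14 ≡ 1 — hits 1, so not a primitive root.
g = 3: 3^21 ≡ 42; 3^14 ≡ 36; 3^6 ≡ 41 — none is 1, so 3 is a primitive root.
The smallest primitive root modulo 43 is 3.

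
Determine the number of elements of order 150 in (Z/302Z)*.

φ(302) = φ(2)·φ(151) = 1·150 = 150 = 2 · 3 · 5^2.
In a cyclic group of order 150, there are φ(d) elements of order d for each divisor d of 150, and zero for non-divisors.
150 = 2 · 3 · 5^2 divides 150, and φ(150) = 40.

40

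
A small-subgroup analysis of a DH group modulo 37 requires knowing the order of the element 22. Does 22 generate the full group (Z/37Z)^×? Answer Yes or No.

Yes

φ(37) = 37 − 1 = 36 = 2^2 · 3^2.
An element g generates (Z/37Z)^× iff g^(36/q) ≢ 1 (mod 37) for each prime q ∈ {2, 3}.
22^18 ≡ 36 (mod 37)  [q = 2: ≢ 1 ✓]
22^12 ≡ 26 (mod 37)  [q = 3: ≢ 1 ✓]
None equal 1, so ord_37(22) = 36: 22 is a primitive root.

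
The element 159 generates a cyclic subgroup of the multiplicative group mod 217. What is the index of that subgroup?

The order of 159 must divide φ(217) = φ(7·31) = (7−1)·(31−1) = 6·30 = 180 = 2^2 · 3^2 · 5.
Divisors of 180: 1, 2, 3, 4, 5, 6, 9, 10, 12, 15, 18, 20, 30, 36, 45, 60, 90, 180.
Check 159^d mod 217 for each divisor in increasing order:
159^1 ≡ 159
159^2 ≡ 109
159^3 ≡ 188
159^4 ≡ 163
159^5 ≡ 94
159^6 ≡ 190
159^9 ≡ 132
159^10 ≡ 156
159^12 ≡ 78
159^15 ≡ 125
159^18 ≡ 64
159^20 ≡ 32
159^30 ≡ 1
Thus |⟨159⟩| = ord(159) = 30.
Index = |(Z/217Z)^×| / |⟨159⟩| = 180 / 30 = 6.

6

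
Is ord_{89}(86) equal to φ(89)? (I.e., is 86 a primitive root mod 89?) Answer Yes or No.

Yes

φ(89) = 89 − 1 = 88 = 2^3 · 11.
An element g generates (Z/89Z)^× iff g^(88/q) ≢ 1 (mod 89) for each prime q ∈ {2, 11}.
86^44 ≡ 88 (mod 89)  [q = 2: ≢ 1 ✓]
86^8 ≡ 64 (mod 89)  [q = 11: ≢ 1 ✓]
None equal 1, so ord_89(86) = 88: 86 is a primitive root.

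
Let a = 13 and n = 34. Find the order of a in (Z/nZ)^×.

The order of 13 must divide φ(34) = φ(2)·φ(17) = 1·16 = 16 = 2^4.
Divisors of 16: 1, 2, 4, 8, 16.
Check 13^d mod 34 for each divisor in increasing order:
13^1 ≡ 13 (mod 34)
13^2 ≡ 33 (mod 34)
13^4 ≡ 1 (mod 34) ✓
The smallest such exponent is 4, so the order of 13 is 4.

4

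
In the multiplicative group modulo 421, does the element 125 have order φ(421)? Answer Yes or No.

No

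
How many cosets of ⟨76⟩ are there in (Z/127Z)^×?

By Lagrange's theorem, ord_127(76) divides φ(127) = 127 − 1 = 126 = 2 · 3^2 · 7.
Divisors of 126: 1, 2, 3, 6, 7, 9, 14, 18, 21, 42, 63, 126.
Compute 76^d (mod 127) for the divisors d until we hit 1:
76^1 ≡ 76
76^2 ≡ 61
76^3 ≡ 64
76^6 ≡ 32
76^7 ≡ 19
76^9 ≡ 16
76^14 ≡ 107
76^18 ≡ 2
76^21 ≡ 1
The order of 76 is 21, so the subgroup it generates has 21 elements.
[(Z/127Z)^× : ⟨76⟩] = 126/21 = 6.

6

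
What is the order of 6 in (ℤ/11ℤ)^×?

By Lagrange's theorem, ord_11(6) divides φ(11) = 11 − 1 = 10 = 2 · 5.
Divisors of 10: 1, 2, 5, 10.
Check 6^d mod 11 for each divisor in increasing order:
6^1 ≡ 6 (mod 11)
6^2 ≡ 3 (mod 11)
6^5 ≡ 10 (mod 11)
6^10 ≡ 1 (mod 11) ✓
Hence ord(6) = 10.

10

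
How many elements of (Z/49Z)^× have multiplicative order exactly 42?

12

φ(49) = φ(7^2) = 7·(7−1) = 42 = 2 · 3 · 7.
Since (Z/49Z)^× is cyclic of order 42, the number of elements of order d is φ(d) when d | 42 and 0 otherwise.
42 = 2 · 3 · 7 divides 42, and φ(42) = 12.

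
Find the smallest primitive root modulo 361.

2

φ(361) = φ(19^2) = 19·(19−1) = 342 = 2 · 3^2 · 19.
g is a primitive root iff g^(342/q) ≢ 1 (mod 361) for each prime q ∈ {2, 3, 19}.
g = 2: 2^171 ≡ 360; 2^114 ≡ 292; 2^18 ≡ 58 — none is 1, so 2 is a primitive root.
Hence the least primitive root of 361 is 2.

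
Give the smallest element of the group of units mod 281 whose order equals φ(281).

3

φ(281) = 281 − 1 = 280 = 2^3 · 5 · 7.
g is a primitive root iff g^(280/q) ≢ 1 (mod 281) for each prime q ∈ {2, 5, 7}.
g = 2: 2^140 ≡ 1 — hits 1, so not a primitive root.
g = 3: 3^140 ≡ 280; 3^56 ≡ 86; 3^40 ≡ 249 — none is 1, so 3 is a primitive root.
So 3 is the smallest generator of (Z/281Z)^×.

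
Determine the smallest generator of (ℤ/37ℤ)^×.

2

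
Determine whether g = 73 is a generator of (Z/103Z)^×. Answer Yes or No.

No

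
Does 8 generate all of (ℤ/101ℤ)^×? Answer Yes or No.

φ(101) = 101 − 1 = 100 = 2^2 · 5^2.
8 is a primitive root mod 101 iff 8^(φ(101)/q) ≢ 1 for every prime q | φ(101), i.e. q ∈ {2, 5}.
8^50 ≡ 100 (mod 101)  [q = 2: ≢ 1 ✓]
8^20 ≡ 87 (mod 101)  [q = 5: ≢ 1 ✓]
Every test exponent gives a nontrivial residue, hence 8 generates the full group.

Yes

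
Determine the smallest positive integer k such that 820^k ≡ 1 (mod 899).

420

Since 820 ∈ (Z/899Z)^×, its order divides φ(899) = φ(29·31) = (29−1)·(31−1) = 28·30 = 840 = 2^3 · 3 · 5 · 7.
Divisors of 840: 1, 2, 3, 4, 5, 6, 7, 8, 10, 12, 14, 15, 20, 21, 24, 28, 30, 35, 40, 42, 56, 60, 70, 84, 105, 120, 140, 168, 210, 280, 420, 840.
Check 820^d mod 899 for each divisor in increasing order:
820^1 ≡ 820 (mod 899)
820^2 ≡ 847 (mod 899)
820^3 ≡ 512 (mod 899)
820^4 ≡ 7 (mod 899)
820^5 ≡ 346 (mod 899)
820^6 ≡ 535 (mod 899)
820^7 ≡ 887 (mod 899)
820^8 ≡ 49 (mod 899)
820^10 ≡ 149 (mod 899)
820^12 ≡ 343 (mod 899)
820^14 ≡ 144 (mod 899)
820^15 ≡ 311 (mod 899)
820^20 ≡ 625 (mod 899)
820^21 ≡ 70 (mod 899)
820^24 ≡ 779 (mod 899)
820^28 ≡ 59 (mod 899)
820^30 ≡ 528 (mod 899)
820^35 ≡ 191 (mod 899)
820^40 ≡ 459 (mod 899)
820^42 ≡ 405 (mod 899)
820^56 ≡ 784 (mod 899)
820^60 ≡ 94 (mod 899)
820^70 ≡ 521 (mod 899)
820^84 ≡ 407 (mod 899)
820^105 ≡ 621 (mod 899)
820^120 ≡ 745 (mod 899)
820^140 ≡ 842 (mod 899)
820^168 ≡ 233 (mod 899)
820^210 ≡ 869 (mod 899)
820^280 ≡ 552 (mod 899)
820^420 ≡ 1 (mod 899) ✓
Hence ord(820) = 420.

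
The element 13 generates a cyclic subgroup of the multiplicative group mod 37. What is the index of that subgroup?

1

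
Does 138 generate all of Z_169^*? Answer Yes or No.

φ(169) = φ(13^2) = 13·(13−1) = 156 = 2^2 · 3 · 13.
138 is a primitive root mod 169 iff 138^(φ(169)/q) ≢ 1 for every prime q | φ(169), i.e. q ∈ {2, 3, 13}.
138^78 ≡ 168 (mod 169)  [q = 2: ≢ 1 ✓]
138^52 ≡ 1 (mod 169)  [q = 3: ≡ 1 ✗]
138^12 ≡ 144 (mod 169)  [q = 13: ≢ 1 ✓]
Since 138^52 ≡ 1, the order of 138 divides 52 < 156, so 138 is not a primitive root.

No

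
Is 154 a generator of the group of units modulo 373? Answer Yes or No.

φ(373) = 373 − 1 = 372 = 2^2 · 3 · 31.
It suffices to check that the order of 154 is not a proper divisor of 372: compute 154^(372/q) for q ∈ {2, 3, 31}.
154^186 ≡ 1 (mod 373)  [q = 2: ≡ 1 ✗]
154^124 ≡ 1 (mod 373)  [q = 3: ≡ 1 ✗]
154^12 ≡ 111 (mod 373)  [q = 31: ≢ 1 ✓]
The check at q = 2 fails, so 154 generates a proper subgroup.

No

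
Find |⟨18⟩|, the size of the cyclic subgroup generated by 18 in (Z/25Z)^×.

4

By Lagrange's theorem, ord_25(18) divides φ(25) = φ(5^2) = 5·(5−1) = 20 = 2^2 · 5.
Divisors of 20: 1, 2, 4, 5, 10, 20.
Evaluate successive powers at the divisors of 20:
18^1 ≡ 18
18^2 ≡ 24
18^4 ≡ 1
The smallest such exponent is 4, so the order of 18 is 4.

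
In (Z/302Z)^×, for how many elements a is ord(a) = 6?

2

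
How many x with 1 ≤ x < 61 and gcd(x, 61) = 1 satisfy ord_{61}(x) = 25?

0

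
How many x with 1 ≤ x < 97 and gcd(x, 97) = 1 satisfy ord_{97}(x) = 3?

φ(97) = 97 − 1 = 96 = 2^5 · 3.
Since (Z/97Z)^× is cyclic of order 96, the number of elements of order d is φ(d) when d | 96 and 0 otherwise.
3 | 96, and φ(3) = 3 − 1 = 2.

2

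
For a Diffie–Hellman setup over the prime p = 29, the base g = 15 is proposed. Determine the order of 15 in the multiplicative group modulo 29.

Since 15 ∈ (Z/29Z)^×, its order divides φ(29) = 29 − 1 = 28 = 2^2 · 7.
Divisors of 28: 1, 2, 4, 7, 14, 28.
Compute 15^d (mod 29) for the divisors d until we hit 1:
15^1 ≡ 15 (mod 29)
15^2 ≡ 22 (mod 29)
15^4 ≡ 20 (mod 29)
15^7 ≡ 17 (mod 29)
15^14 ≡ 28 (mod 29)
15^28 ≡ 1 (mod 29) ✓
The smallest such exponent is 28, so the order of 15 is 28.

28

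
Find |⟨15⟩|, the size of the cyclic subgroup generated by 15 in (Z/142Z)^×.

35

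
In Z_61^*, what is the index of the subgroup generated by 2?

1

ord(2) | φ(61) = 61 − 1 = 60 = 2^2 · 3 · 5.
Divisors of 60: 1, 2, 3, 4, 5, 6, 10, 12, 15, 20, 30, 60.
Compute 2^d (mod 61) for the divisors d until we hit 1:
2^1 ≡ 2
2^2 ≡ 4
2^3 ≡ 8
2^4 ≡ 16
2^5 ≡ 32
2^6 ≡ 3
2^10 ≡ 48
2^12 ≡ 9
2^15 ≡ 11
2^20 ≡ 47
2^30 ≡ 60
2^60 ≡ 1
The order of 2 is 60, so the subgroup it generates has 60 elements.
[(Z/61Z)^× : ⟨2⟩] = 60/60 = 1.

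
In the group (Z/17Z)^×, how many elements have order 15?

0

φ(17) = 17 − 1 = 16 = 2^4.
(Z/17Z)^× is cyclic (|G| = 16); a cyclic group of order m has exactly φ(d) elements of each order d | m, and none otherwise.
Here 16 is not a multiple of 15, so there are no elements of order 15.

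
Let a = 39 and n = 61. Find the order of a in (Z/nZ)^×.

30

The order of 39 must divide φ(61) = 61 − 1 = 60 = 2^2 · 3 · 5.
Divisors of 60: 1, 2, 3, 4, 5, 6, 10, 12, 15, 20, 30, 60.
Evaluate successive powers at the divisors of 60:
39^1 ≡ 39 (mod 61)
39^2 ≡ 57 (mod 61)
39^3 ≡ 27 (mod 61)
39^4 ≡ 16 (mod 61)
39^5 ≡ 14 (mod 61)
39^6 ≡ 58 (mod 61)
39^10 ≡ 13 (mod 61)
39^12 ≡ 9 (mod 61)
39^15 ≡ 60 (mod 61)
39^20 ≡ 47 (mod 61)
39^30 ≡ 1 (mod 61) ✓
The smallest such exponent is 30, so the order of 39 is 30.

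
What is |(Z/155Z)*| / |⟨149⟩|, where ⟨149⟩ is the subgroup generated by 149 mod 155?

20

ord(149) | φ(155) = φ(5·31) = (5−1)·(31−1) = 4·30 = 120 = 2^3 · 3 · 5.
Divisors of 120: 1, 2, 3, 4, 5, 6, 8, 10, 12, 15, 20, 24, 30, 40, 60, 120.
Evaluate successive powers at the divisors of 120:
149^1 ≡ 149 (mod 155)
149^2 ≡ 36 (mod 155)
149^3 ≡ 94 (mod 155)
149^4 ≡ 56 (mod 155)
149^5 ≡ 129 (mod 155)
149^6 ≡ 1 (mod 155) ✓
So ord_155(149) = 6, hence |⟨149⟩| = 6.
The index is φ(155) / ord(149) = 120 / 6 = 20.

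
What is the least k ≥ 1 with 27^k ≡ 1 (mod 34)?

16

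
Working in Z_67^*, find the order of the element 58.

22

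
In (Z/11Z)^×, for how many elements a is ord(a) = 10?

4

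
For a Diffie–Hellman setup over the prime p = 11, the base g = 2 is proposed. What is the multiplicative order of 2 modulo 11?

By Lagrange's theorem, ord_11(2) divides φ(11) = 11 − 1 = 10 = 2 · 5.
Divisors of 10: 1, 2, 5, 10.
Test each divisor d:
2^1 ≡ 2 (mod 11)
2^2 ≡ 4 (mod 11)
2^5 ≡ 10 (mod 11)
2^10 ≡ 1 (mod 11) ✓
Therefore the multiplicative order of 2 modulo 11 is 10.

10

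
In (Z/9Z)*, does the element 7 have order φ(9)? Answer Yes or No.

φ(9) = φ(3^2) = 3·(3−1) = 6 = 2 · 3.
7 is a primitive root mod 9 iff 7^(φ(9)/q) ≢ 1 for every prime q | φ(9), i.e. q ∈ {2, 3}.
7^3 ≡ 1 (mod 9)  [q = 2: ≡ 1 ✗]
7^2 ≡ 4 (mod 9)  [q = 3: ≢ 1 ✓]
7^3 ≡ 1 shows ord(7) | 3, strictly less than φ(9); not a primitive root.

No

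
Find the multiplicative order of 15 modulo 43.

By Lagrange's theorem, ord_43(15) divides φ(43) = 43 − 1 = 42 = 2 · 3 · 7.
Divisors of 42: 1, 2, 3, 6, 7, 14, 21, 42.
Compute 15^d (mod 43) for the divisors d until we hit 1:
15^1 ≡ 15
15^2 ≡ 10
15^3 ≡ 21
15^6 ≡ 11
15^7 ≡ 36
15^14 ≡ 6
15^21 ≡ 1
Therefore the multiplicative order of 15 modulo 43 is 21.

21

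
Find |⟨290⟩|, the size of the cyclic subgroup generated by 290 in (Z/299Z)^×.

66

Since 290 ∈ (Z/299Z)^×, its order divides φ(299) = φ(13·23) = (13−1)·(23−1) = 12·22 = 264 = 2^3 · 3 · 11.
Divisors of 264: 1, 2, 3, 4, 6, 8, 11, 12, 22, 24, 33, 44, 66, 88, 132, 264.
Check 290^d mod 299 for each divisor in increasing order:
290^1 ≡ 290
290^2 ≡ 81
290^3 ≡ 168
290^4 ≡ 282
290^6 ≡ 118
290^8 ≡ 289
290^11 ≡ 114
290^12 ≡ 170
290^22 ≡ 139
290^24 ≡ 196
290^33 ≡ 298
290^44 ≡ 185
290^66 ≡ 1
Therefore the multiplicative order of 290 modulo 299 is 66.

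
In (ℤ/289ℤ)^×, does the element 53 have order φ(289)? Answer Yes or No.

No

φ(289) = φ(17^2) = 17·(17−1) = 272 = 2^4 · 17.
Test 53^(272/q) mod 289 for each prime factor q of 272:
53^136 ≡ 1 (mod 289)  [q = 2: ≡ 1 ✗]
53^16 ≡ 52 (mod 289)  [q = 17: ≢ 1 ✓]
Since 53^136 ≡ 1, the order of 53 divides 136 < 272, so 53 is not a primitive root.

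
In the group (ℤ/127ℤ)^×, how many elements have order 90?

0

φ(127) = 127 − 1 = 126 = 2 · 3^2 · 7.
In a cyclic group of order 126, there are φ(d) elements of order d for each divisor d of 126, and zero for non-divisors.
Here 126 is not a multiple of 90, so there are no elements of order 90.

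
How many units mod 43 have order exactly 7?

φ(43) = 43 − 1 = 42 = 2 · 3 · 7.
In a cyclic group of order 42, there are φ(d) elements of order d for each divisor d of 42, and zero for non-divisors.
7 | 42, and φ(7) = 7 − 1 = 6.

6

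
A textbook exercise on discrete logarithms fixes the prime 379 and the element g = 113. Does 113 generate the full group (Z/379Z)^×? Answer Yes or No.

φ(379) = 379 − 1 = 378 = 2 · 3^3 · 7.
113 is a primitive root mod 379 iff 113^(φ(379)/q) ≢ 1 for every prime q | φ(379), i.e. q ∈ {2, 3, 7}.
113^189 ≡ 378 (mod 379)  [q = 2: ≢ 1 ✓]
113^126 ≡ 327 (mod 379)  [q = 3: ≢ 1 ✓]
113^54 ≡ 138 (mod 379)  [q = 7: ≢ 1 ✓]
None equal 1, so ord_379(113) = 378: 113 is a primitive root.

Yes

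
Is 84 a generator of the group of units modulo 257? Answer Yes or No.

No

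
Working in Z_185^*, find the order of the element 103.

12

ord(103) | φ(185) = φ(5·37) = (5−1)·(37−1) = 4·36 = 144 = 2^4 · 3^2.
Divisors of 144: 1, 2, 3, 4, 6, 8, 9, 12, 16, 18, 24, 36, 48, 72, 144.
Test each divisor d:
103^1 ≡ 103
103^2 ≡ 64
103^3 ≡ 117
103^4 ≡ 26
103^6 ≡ 184
103^8 ≡ 121
103^9 ≡ 68
103^12 ≡ 1
Hence ord(103) = 12.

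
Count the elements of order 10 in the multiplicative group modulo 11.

φ(11) = 11 − 1 = 10 = 2 · 5.
Since (Z/11Z)^× is cyclic of order 10, the number of elements of order d is φ(d) when d | 10 and 0 otherwise.
10 = 2 · 5 divides 10, and φ(10) = 4.

4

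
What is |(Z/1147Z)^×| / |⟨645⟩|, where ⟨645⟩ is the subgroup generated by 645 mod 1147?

ord(645) | φ(1147) = φ(31·37) = (31−1)·(37−1) = 30·36 = 1080 = 2^3 · 3^3 · 5.
Divisors of 1080: 1, 2, 3, 4, 5, 6, 8, 9, 10, 12, 15, 18, 20, 24, 27, 30, 36, 40, 45, 54, 60, 72, 90, 108, 120, 135, 180, 216, 270, 360, 540, 1080.
Test each divisor d:
645^1 ≡ 645 (mod 1147)
645^2 ≡ 811 (mod 1147)
645^3 ≡ 63 (mod 1147)
645^4 ≡ 490 (mod 1147)
645^5 ≡ 625 (mod 1147)
645^6 ≡ 528 (mod 1147)
645^8 ≡ 377 (mod 1147)
645^9 ≡ 1 (mod 1147) ✓
Thus |⟨645⟩| = ord(645) = 9.
[(Z/1147Z)^× : ⟨645⟩] = 1080/9 = 120.

120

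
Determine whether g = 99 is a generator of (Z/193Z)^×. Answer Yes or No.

φ(193) = 193 − 1 = 192 = 2^6 · 3.
It suffices to check that the order of 99 is not a proper divisor of 192: compute 99^(192/q) for q ∈ {2, 3}.
99^96 ≡ 192 (mod 193)  [q = 2: ≢ 1 ✓]
99^64 ≡ 1 (mod 193)  [q = 3: ≡ 1 ✗]
The check at q = 3 fails, so 99 generates a proper subgroup.

No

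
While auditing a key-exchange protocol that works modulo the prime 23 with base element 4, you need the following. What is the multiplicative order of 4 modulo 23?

11

ord(4) | φ(23) = 23 − 1 = 22 = 2 · 11.
Divisors of 22: 1, 2, 11, 22.
Check 4^d mod 23 for each divisor in increasing order:
4^1 ≡ 4 (mod 23)
4^2 ≡ 16 (mod 23)
4^11 ≡ 1 (mod 23) ✓
Hence ord(4) = 11.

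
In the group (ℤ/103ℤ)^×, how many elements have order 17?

16

φ(103) = 103 − 1 = 102 = 2 · 3 · 17.
(Z/103Z)^× is cyclic (|G| = 102); a cyclic group of order m has exactly φ(d) elements of each order d | m, and none otherwise.
17 | 102, and φ(17) = 17 − 1 = 16.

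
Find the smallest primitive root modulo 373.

φ(373) = 373 − 1 = 372 = 2^2 · 3 · 31.
g is a primitive root iff g^(372/q) ≢ 1 (mod 373) for each prime q ∈ {2, 3, 31}.
g = 2: 2^186 ≡ 372; 2^124 ≡ 284; 2^12 ≡ 366 — none is 1, so 2 is a primitive root.
Hence the least primitive root of 373 is 2.

2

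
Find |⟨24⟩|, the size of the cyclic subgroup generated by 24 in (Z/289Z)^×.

272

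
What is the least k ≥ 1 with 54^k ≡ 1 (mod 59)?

58

ord(54) | φ(59) = 59 − 1 = 58 = 2 · 29.
Divisors of 58: 1, 2, 29, 58.
Check 54^d mod 59 for each divisor in increasing order:
54^1 ≡ 54 (mod 59)
54^2 ≡ 25 (mod 59)
54^29 ≡ 58 (mod 59)
54^58 ≡ 1 (mod 59) ✓
Therefore the multiplicative order of 54 modulo 59 is 58.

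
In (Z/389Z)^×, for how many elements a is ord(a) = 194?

φ(389) = 389 − 1 = 388 = 2^2 · 97.
In a cyclic group of order 388, there are φ(d) elements of order d for each divisor d of 388, and zero for non-divisors.
194 = 2 · 97 divides 388, and φ(194) = 96.

96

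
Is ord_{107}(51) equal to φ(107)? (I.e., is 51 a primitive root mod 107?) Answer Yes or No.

φ(107) = 107 − 1 = 106 = 2 · 53.
51 is a primitive root mod 107 iff 51^(φ(107)/q) ≢ 1 for every prime q | φ(107), i.e. q ∈ {2, 53}.
51^53 ≡ 106 (mod 107)  [q = 2: ≢ 1 ✓]
51^2 ≡ 33 (mod 107)  [q = 53: ≢ 1 ✓]
Every test exponent gives a nontrivial residue, hence 51 generates the full group.

Yes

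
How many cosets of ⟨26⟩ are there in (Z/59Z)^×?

Since 26 ∈ (Z/59Z)^×, its order divides φ(59) = 59 − 1 = 58 = 2 · 29.
Divisors of 58: 1, 2, 29, 58.
Check 26^d mod 59 for each divisor in increasing order:
26^1 ≡ 26 (mod 59)
26^2 ≡ 27 (mod 59)
26^29 ≡ 1 (mod 59) ✓
So ord_59(26) = 29, hence |⟨26⟩| = 29.
The index is φ(59) / ord(26) = 58 / 29 = 2.

2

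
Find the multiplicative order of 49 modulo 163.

The order of 49 must divide φ(163) = 163 − 1 = 162 = 2 · 3^4.
Divisors of 162: 1, 2, 3, 6, 9, 18, 27, 54, 81, 162.
Check 49^d mod 163 for each divisor in increasing order:
49^1 ≡ 49 (mod 163)
49^2 ≡ 119 (mod 163)
49^3 ≡ 126 (mod 163)
49^6 ≡ 65 (mod 163)
49^9 ≡ 40 (mod 163)
49^18 ≡ 133 (mod 163)
49^27 ≡ 104 (mod 163)
49^54 ≡ 58 (mod 163)
49^81 ≡ 1 (mod 163) ✓
So ord_163(49) = 81.

81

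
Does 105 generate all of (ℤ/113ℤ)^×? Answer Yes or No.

No

φ(113) = 113 − 1 = 112 = 2^4 · 7.
It suffices to check that the order of 105 is not a proper divisor of 112: compute 105^(112/q) for q ∈ {2, 7}.
105^56 ≡ 1 (mod 113)  [q = 2: ≡ 1 ✗]
105^16 ≡ 49 (mod 113)  [q = 7: ≢ 1 ✓]
The check at q = 2 fails, so 105 generates a proper subgroup.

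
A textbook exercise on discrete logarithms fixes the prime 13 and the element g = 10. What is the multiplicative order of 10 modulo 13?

6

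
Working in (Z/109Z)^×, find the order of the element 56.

108

The order of 56 must divide φ(109) = 109 − 1 = 108 = 2^2 · 3^3.
Divisors of 108: 1, 2, 3, 4, 6, 9, 12, 18, 27, 36, 54, 108.
Check 56^d mod 109 for each divisor in increasing order:
56^1 ≡ 56 (mod 109)
56^2 ≡ 84 (mod 109)
56^3 ≡ 17 (mod 109)
56^4 ≡ 80 (mod 109)
56^6 ≡ 71 (mod 109)
56^9 ≡ 8 (mod 109)
56^12 ≡ 27 (mod 109)
56^18 ≡ 64 (mod 109)
56^27 ≡ 76 (mod 109)
56^36 ≡ 63 (mod 109)
56^54 ≡ 108 (mod 109)
56^108 ≡ 1 (mod 109) ✓
Therefore the multiplicative order of 56 modulo 109 is 108.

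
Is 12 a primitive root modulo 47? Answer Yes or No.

φ(47) = 47 − 1 = 46 = 2 · 23.
An element g generates (Z/47Z)^× iff g^(46/q) ≢ 1 (mod 47) for each prime q ∈ {2, 23}.
12^23 ≡ 1 (mod 47)  [q = 2: ≡ 1 ✗]
12^2 ≡ 3 (mod 47)  [q = 23: ≢ 1 ✓]
The check at q = 2 fails, so 12 generates a proper subgroup.

No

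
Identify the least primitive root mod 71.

7

φ(71) = 71 − 1 = 70 = 2 · 5 · 7.
Test candidates g = 2, 3, … against the prime factors q ∈ {2, 5, 7} of φ(71): g is a generator iff g^(70/q) ≢ 1 for every such q.
g = 2: 2^35 ≡ 1 — hits 1, so not a primitive root.
g = 3: 3^35 ≡ 1 — hits 1, so not a primitive root.
g = 4: 4^35 ≡ 1 — hits 1, so not a primitive root.
g = 5: 5^35 ≡ 1 — hits 1, so not a primitive root.
g = 6: 6^35 ≡ 1 — hits 1, so not a primitive root.
g = 7: 7^35 ≡ 70; 7^14 ≡ 54; 7^10 ≡ 45 — none is 1, so 7 is a primitive root.
Hence the least primitive root of 71 is 7.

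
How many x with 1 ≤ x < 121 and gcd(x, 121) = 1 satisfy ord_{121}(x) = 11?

φ(121) = φ(11^2) = 11·(11−1) = 110 = 2 · 5 · 11.
(Z/121Z)^× is cyclic (|G| = 110); a cyclic group of order m has exactly φ(d) elements of each order d | m, and none otherwise.
11 | 110, and φ(11) = 11 − 1 = 10.

10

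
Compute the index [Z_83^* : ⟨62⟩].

ord(62) | φ(83) = 83 − 1 = 82 = 2 · 41.
Divisors of 82: 1, 2, 41, 82.
Compute 62^d (mod 83) for the divisors d until we hit 1:
62^1 ≡ 62
62^2 ≡ 26
62^41 ≡ 82
62^82 ≡ 1
Thus |⟨62⟩| = ord(62) = 82.
The index is φ(83) / ord(62) = 82 / 82 = 1.

1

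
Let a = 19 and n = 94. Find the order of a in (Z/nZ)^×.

By Lagrange's theorem, ord_94(19) divides φ(94) = φ(2)·φ(47) = 1·46 = 46 = 2 · 23.
Divisors of 46: 1, 2, 23, 46.
Test each divisor d:
19^1 ≡ 19
19^2 ≡ 79
19^23 ≡ 93
19^46 ≡ 1
The smallest such exponent is 46, so the order of 19 is 46.

46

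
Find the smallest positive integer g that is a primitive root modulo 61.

φ(61) = 61 − 1 = 60 = 2^2 · 3 · 5.
g is a primitive root iff g^(60/q) ≢ 1 (mod 61) for each prime q ∈ {2, 3, 5}.
g = 2: 2^30 ≡ 60; 2^20 ≡ 47; 2^12 ≡ 9 — none is 1, so 2 is a primitive root.
So 2 is the smallest generator of (Z/61Z)^×.

2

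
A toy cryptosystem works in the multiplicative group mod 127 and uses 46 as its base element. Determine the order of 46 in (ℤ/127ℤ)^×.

ord(46) | φ(127) = 127 − 1 = 126 = 2 · 3^2 · 7.
Divisors of 126: 1, 2, 3, 6, 7, 9, 14, 18, 21, 42, 63, 126.
Compute 46^d (mod 127) for the divisors d until we hit 1:
46^1 ≡ 46 (mod 127)
46^2 ≡ 84 (mod 127)
46^3 ≡ 54 (mod 127)
46^6 ≡ 122 (mod 127)
46^7 ≡ 24 (mod 127)
46^9 ≡ 111 (mod 127)
46^14 ≡ 68 (mod 127)
46^18 ≡ 2 (mod 127)
46^21 ≡ 108 (mod 127)
46^42 ≡ 107 (mod 127)
46^63 ≡ 126 (mod 127)
46^126 ≡ 1 (mod 127) ✓
Therefore the multiplicative order of 46 modulo 127 is 126.

126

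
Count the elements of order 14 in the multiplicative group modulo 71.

φ(71) = 71 − 1 = 70 = 2 · 5 · 7.
Since (Z/71Z)^× is cyclic of order 70, the number of elements of order d is φ(d) when d | 70 and 0 otherwise.
14 = 2 · 7 divides 70, and φ(14) = 6.

6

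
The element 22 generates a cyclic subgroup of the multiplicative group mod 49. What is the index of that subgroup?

Since 22 ∈ (Z/49Z)^×, its order divides φ(49) = φ(7^2) = 7·(7−1) = 42 = 2 · 3 · 7.
Divisors of 42: 1, 2, 3, 6, 7, 14, 21, 42.
Evaluate successive powers at the divisors of 42:
22^1 ≡ 22
22^2 ≡ 43
22^3 ≡ 15
22^6 ≡ 29
22^7 ≡ 1
The order of 22 is 7, so the subgroup it generates has 7 elements.
The index is φ(49) / ord(22) = 42 / 7 = 6.

6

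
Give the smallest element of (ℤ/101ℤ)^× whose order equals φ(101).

φ(101) = 101 − 1 = 100 = 2^2 · 5^2.
Test candidates g = 2, 3, … against the prime factors q ∈ {2, 5} of φ(101): g is a generator iff g^(100/q) ≢ 1 for every such q.
g = 2: 2^50 ≡ 100; 2^20 ≡ 95 — none is 1, so 2 is a primitive root.
So 2 is the smallest generator of (Z/101Z)^×.

2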